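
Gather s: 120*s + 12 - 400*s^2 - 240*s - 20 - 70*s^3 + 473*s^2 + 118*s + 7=-70*s^3 + 73*s^2 - 2*s - 1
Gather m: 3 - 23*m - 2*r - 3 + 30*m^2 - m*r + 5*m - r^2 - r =30*m^2 + m*(-r - 18) - r^2 - 3*r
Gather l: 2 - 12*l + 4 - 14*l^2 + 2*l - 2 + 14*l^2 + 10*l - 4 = 0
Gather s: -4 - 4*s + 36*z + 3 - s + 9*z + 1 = -5*s + 45*z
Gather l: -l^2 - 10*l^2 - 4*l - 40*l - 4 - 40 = -11*l^2 - 44*l - 44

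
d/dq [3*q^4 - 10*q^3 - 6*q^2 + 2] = 6*q*(2*q^2 - 5*q - 2)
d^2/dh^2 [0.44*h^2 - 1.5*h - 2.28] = 0.880000000000000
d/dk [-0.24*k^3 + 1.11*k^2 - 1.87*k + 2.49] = -0.72*k^2 + 2.22*k - 1.87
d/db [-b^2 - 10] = -2*b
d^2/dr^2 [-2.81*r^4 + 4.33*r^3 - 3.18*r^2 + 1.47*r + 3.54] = -33.72*r^2 + 25.98*r - 6.36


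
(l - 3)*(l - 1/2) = l^2 - 7*l/2 + 3/2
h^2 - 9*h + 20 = (h - 5)*(h - 4)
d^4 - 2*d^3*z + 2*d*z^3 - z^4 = (d - z)^3*(d + z)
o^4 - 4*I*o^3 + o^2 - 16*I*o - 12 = (o - 3*I)*(o - 2*I)*(o - I)*(o + 2*I)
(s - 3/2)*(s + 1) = s^2 - s/2 - 3/2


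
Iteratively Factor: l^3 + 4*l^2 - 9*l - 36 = (l + 4)*(l^2 - 9) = (l + 3)*(l + 4)*(l - 3)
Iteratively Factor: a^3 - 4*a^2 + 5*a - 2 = (a - 2)*(a^2 - 2*a + 1) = (a - 2)*(a - 1)*(a - 1)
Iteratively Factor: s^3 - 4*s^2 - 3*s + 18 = (s - 3)*(s^2 - s - 6) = (s - 3)^2*(s + 2)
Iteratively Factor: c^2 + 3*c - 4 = (c - 1)*(c + 4)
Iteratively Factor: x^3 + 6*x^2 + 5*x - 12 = (x - 1)*(x^2 + 7*x + 12) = (x - 1)*(x + 3)*(x + 4)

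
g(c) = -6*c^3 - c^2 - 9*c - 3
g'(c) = -18*c^2 - 2*c - 9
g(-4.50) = 564.00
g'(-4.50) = -364.50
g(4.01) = -442.06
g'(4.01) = -306.46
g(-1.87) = 49.57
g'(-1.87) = -68.20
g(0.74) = -12.64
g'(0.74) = -20.34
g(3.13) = -224.95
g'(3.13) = -191.60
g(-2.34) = 89.46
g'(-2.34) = -102.88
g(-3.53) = 280.23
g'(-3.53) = -226.24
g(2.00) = -73.00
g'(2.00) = -85.00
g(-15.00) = 20157.00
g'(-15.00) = -4029.00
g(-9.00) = 4371.00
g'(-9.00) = -1449.00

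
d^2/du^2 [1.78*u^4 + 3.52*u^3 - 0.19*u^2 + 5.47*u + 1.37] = 21.36*u^2 + 21.12*u - 0.38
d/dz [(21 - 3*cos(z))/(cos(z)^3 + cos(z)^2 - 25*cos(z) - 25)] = 3*(25*cos(z)/2 + 10*cos(2*z) - cos(3*z)/2 - 190)*sin(z)/(cos(z)^3 + cos(z)^2 - 25*cos(z) - 25)^2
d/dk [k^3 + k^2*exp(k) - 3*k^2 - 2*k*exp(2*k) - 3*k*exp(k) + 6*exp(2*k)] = k^2*exp(k) + 3*k^2 - 4*k*exp(2*k) - k*exp(k) - 6*k + 10*exp(2*k) - 3*exp(k)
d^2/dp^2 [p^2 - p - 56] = 2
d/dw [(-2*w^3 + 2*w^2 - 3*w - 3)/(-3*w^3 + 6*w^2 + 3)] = (-2*w^4 - 6*w^3 - 9*w^2 + 16*w - 3)/(3*(w^6 - 4*w^5 + 4*w^4 - 2*w^3 + 4*w^2 + 1))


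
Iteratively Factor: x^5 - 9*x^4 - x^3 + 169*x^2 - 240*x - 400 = (x + 1)*(x^4 - 10*x^3 + 9*x^2 + 160*x - 400) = (x - 5)*(x + 1)*(x^3 - 5*x^2 - 16*x + 80) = (x - 5)*(x + 1)*(x + 4)*(x^2 - 9*x + 20) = (x - 5)^2*(x + 1)*(x + 4)*(x - 4)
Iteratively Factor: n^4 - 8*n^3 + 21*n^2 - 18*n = (n - 3)*(n^3 - 5*n^2 + 6*n) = (n - 3)*(n - 2)*(n^2 - 3*n) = (n - 3)^2*(n - 2)*(n)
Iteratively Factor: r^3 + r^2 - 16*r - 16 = (r + 1)*(r^2 - 16) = (r + 1)*(r + 4)*(r - 4)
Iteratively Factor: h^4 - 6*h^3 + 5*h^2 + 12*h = (h - 3)*(h^3 - 3*h^2 - 4*h) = h*(h - 3)*(h^2 - 3*h - 4) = h*(h - 4)*(h - 3)*(h + 1)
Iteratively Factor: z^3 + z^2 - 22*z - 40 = (z - 5)*(z^2 + 6*z + 8) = (z - 5)*(z + 4)*(z + 2)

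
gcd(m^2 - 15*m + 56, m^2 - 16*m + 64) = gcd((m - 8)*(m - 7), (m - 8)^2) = m - 8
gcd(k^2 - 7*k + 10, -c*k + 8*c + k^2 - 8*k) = 1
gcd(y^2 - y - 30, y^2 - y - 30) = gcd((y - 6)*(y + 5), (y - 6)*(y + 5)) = y^2 - y - 30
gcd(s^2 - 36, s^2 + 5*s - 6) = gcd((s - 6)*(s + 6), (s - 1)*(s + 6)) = s + 6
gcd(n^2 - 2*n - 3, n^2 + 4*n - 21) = n - 3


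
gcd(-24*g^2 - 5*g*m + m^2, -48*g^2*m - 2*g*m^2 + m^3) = 8*g - m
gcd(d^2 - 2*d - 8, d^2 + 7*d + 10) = d + 2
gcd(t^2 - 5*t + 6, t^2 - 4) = t - 2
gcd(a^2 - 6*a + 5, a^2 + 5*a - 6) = a - 1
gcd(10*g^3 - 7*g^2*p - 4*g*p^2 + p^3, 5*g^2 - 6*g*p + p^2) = 5*g^2 - 6*g*p + p^2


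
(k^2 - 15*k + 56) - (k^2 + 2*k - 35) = 91 - 17*k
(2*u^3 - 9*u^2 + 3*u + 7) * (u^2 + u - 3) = 2*u^5 - 7*u^4 - 12*u^3 + 37*u^2 - 2*u - 21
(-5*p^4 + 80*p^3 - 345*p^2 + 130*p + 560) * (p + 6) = -5*p^5 + 50*p^4 + 135*p^3 - 1940*p^2 + 1340*p + 3360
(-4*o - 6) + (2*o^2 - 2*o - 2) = 2*o^2 - 6*o - 8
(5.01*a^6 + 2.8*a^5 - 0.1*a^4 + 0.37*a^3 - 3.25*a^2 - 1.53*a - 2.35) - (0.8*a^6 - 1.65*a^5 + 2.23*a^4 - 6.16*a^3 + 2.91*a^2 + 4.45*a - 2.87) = 4.21*a^6 + 4.45*a^5 - 2.33*a^4 + 6.53*a^3 - 6.16*a^2 - 5.98*a + 0.52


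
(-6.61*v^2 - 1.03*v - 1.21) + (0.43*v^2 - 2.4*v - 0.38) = -6.18*v^2 - 3.43*v - 1.59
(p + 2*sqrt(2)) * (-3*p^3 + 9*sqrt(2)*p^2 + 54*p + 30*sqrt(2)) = -3*p^4 + 3*sqrt(2)*p^3 + 90*p^2 + 138*sqrt(2)*p + 120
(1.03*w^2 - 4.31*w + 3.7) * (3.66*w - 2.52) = 3.7698*w^3 - 18.3702*w^2 + 24.4032*w - 9.324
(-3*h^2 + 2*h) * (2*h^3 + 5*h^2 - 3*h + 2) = -6*h^5 - 11*h^4 + 19*h^3 - 12*h^2 + 4*h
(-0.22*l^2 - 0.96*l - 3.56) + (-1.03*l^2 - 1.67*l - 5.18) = -1.25*l^2 - 2.63*l - 8.74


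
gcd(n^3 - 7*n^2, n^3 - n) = n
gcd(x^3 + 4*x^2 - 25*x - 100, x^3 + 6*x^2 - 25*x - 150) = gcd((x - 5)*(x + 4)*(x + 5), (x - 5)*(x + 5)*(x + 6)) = x^2 - 25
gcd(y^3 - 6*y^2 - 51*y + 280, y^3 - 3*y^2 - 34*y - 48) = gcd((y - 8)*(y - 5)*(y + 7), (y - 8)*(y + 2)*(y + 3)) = y - 8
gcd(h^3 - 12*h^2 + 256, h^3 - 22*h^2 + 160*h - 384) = h^2 - 16*h + 64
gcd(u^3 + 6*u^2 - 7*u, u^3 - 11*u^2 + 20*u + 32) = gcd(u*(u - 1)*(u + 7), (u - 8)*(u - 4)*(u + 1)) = 1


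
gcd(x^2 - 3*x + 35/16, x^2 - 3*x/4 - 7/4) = x - 7/4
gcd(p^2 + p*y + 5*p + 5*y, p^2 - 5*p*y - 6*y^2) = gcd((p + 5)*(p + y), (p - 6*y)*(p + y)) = p + y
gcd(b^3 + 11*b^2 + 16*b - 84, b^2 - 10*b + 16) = b - 2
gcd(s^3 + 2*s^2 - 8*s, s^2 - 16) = s + 4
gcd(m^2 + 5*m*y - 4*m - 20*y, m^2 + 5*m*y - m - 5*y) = m + 5*y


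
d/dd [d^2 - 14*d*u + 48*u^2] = 2*d - 14*u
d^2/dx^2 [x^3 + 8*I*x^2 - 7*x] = 6*x + 16*I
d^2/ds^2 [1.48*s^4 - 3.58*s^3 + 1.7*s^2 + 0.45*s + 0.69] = 17.76*s^2 - 21.48*s + 3.4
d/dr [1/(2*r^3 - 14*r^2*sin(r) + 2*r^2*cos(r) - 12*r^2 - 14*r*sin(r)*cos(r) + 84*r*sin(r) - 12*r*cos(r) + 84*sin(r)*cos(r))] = (r^2*sin(r) + 7*r^2*cos(r) - 3*r^2 + 8*r*sin(r) - 44*r*cos(r) + 7*r*cos(2*r) + 12*r - 42*sin(r) + 7*sin(2*r)/2 + 6*cos(r) - 42*cos(2*r))/(2*(r - 6)^2*(r - 7*sin(r))^2*(r + cos(r))^2)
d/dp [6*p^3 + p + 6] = 18*p^2 + 1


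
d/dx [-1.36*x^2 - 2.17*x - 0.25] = -2.72*x - 2.17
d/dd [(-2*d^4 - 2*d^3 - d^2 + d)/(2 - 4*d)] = (12*d^4 - 4*d^2 - 2*d + 1)/(2*(4*d^2 - 4*d + 1))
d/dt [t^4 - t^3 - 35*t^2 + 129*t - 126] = 4*t^3 - 3*t^2 - 70*t + 129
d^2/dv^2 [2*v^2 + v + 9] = 4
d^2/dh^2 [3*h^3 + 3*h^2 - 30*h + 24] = 18*h + 6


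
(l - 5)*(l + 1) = l^2 - 4*l - 5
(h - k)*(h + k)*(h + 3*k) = h^3 + 3*h^2*k - h*k^2 - 3*k^3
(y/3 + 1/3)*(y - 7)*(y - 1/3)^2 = y^4/3 - 20*y^3/9 - 26*y^2/27 + 4*y/3 - 7/27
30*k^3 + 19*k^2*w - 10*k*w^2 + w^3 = (-6*k + w)*(-5*k + w)*(k + w)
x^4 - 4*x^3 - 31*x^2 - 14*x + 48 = (x - 8)*(x - 1)*(x + 2)*(x + 3)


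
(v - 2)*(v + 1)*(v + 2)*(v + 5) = v^4 + 6*v^3 + v^2 - 24*v - 20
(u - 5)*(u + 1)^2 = u^3 - 3*u^2 - 9*u - 5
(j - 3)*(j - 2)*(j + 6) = j^3 + j^2 - 24*j + 36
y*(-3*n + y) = -3*n*y + y^2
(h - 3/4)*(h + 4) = h^2 + 13*h/4 - 3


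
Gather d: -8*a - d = -8*a - d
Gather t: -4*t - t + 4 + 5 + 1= 10 - 5*t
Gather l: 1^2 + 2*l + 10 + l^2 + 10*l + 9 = l^2 + 12*l + 20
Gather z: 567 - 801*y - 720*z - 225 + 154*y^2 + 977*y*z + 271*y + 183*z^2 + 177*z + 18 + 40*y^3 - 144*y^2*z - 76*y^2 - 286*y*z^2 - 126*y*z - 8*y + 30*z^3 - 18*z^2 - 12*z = 40*y^3 + 78*y^2 - 538*y + 30*z^3 + z^2*(165 - 286*y) + z*(-144*y^2 + 851*y - 555) + 360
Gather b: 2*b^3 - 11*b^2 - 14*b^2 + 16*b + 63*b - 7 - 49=2*b^3 - 25*b^2 + 79*b - 56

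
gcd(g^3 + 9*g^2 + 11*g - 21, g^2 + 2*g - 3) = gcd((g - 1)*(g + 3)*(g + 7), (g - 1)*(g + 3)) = g^2 + 2*g - 3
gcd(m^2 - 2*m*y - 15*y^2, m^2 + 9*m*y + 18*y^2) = m + 3*y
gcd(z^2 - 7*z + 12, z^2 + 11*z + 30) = 1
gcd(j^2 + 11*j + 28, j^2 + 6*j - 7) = j + 7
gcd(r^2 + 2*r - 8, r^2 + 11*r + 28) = r + 4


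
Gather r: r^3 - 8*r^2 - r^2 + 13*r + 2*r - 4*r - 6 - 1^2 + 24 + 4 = r^3 - 9*r^2 + 11*r + 21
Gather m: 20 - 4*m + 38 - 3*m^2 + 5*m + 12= -3*m^2 + m + 70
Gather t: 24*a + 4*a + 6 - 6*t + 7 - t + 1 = 28*a - 7*t + 14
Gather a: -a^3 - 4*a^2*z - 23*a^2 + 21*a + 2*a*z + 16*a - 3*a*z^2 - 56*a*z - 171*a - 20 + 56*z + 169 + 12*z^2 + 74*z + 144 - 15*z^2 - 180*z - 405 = -a^3 + a^2*(-4*z - 23) + a*(-3*z^2 - 54*z - 134) - 3*z^2 - 50*z - 112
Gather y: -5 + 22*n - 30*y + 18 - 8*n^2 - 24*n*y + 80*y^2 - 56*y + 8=-8*n^2 + 22*n + 80*y^2 + y*(-24*n - 86) + 21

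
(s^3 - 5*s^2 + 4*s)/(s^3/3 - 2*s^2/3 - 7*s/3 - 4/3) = 3*s*(s - 1)/(s^2 + 2*s + 1)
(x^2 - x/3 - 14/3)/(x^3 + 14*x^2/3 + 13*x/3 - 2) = (3*x - 7)/(3*x^2 + 8*x - 3)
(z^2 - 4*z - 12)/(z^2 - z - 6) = (z - 6)/(z - 3)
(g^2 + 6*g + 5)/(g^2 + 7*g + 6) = (g + 5)/(g + 6)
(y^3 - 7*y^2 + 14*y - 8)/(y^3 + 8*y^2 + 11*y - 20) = (y^2 - 6*y + 8)/(y^2 + 9*y + 20)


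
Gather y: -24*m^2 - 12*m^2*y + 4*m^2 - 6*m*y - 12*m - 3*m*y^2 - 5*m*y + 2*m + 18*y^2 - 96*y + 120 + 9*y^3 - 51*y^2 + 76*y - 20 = -20*m^2 - 10*m + 9*y^3 + y^2*(-3*m - 33) + y*(-12*m^2 - 11*m - 20) + 100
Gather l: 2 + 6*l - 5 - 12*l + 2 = -6*l - 1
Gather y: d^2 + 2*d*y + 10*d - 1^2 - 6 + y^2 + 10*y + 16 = d^2 + 10*d + y^2 + y*(2*d + 10) + 9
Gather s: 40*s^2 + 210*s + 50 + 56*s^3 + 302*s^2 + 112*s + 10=56*s^3 + 342*s^2 + 322*s + 60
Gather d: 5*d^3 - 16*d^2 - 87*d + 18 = 5*d^3 - 16*d^2 - 87*d + 18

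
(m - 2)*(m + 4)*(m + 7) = m^3 + 9*m^2 + 6*m - 56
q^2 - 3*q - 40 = (q - 8)*(q + 5)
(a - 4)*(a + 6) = a^2 + 2*a - 24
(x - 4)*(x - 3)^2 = x^3 - 10*x^2 + 33*x - 36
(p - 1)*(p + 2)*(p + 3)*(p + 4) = p^4 + 8*p^3 + 17*p^2 - 2*p - 24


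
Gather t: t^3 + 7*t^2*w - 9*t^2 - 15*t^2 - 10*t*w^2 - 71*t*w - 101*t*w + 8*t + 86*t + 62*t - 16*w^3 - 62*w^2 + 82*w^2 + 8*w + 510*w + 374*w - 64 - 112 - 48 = t^3 + t^2*(7*w - 24) + t*(-10*w^2 - 172*w + 156) - 16*w^3 + 20*w^2 + 892*w - 224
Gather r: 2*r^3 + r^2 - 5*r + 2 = 2*r^3 + r^2 - 5*r + 2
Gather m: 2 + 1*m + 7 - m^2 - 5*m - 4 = -m^2 - 4*m + 5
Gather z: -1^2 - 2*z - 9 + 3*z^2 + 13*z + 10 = 3*z^2 + 11*z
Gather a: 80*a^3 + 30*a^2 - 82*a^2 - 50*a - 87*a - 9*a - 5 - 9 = 80*a^3 - 52*a^2 - 146*a - 14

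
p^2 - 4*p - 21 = (p - 7)*(p + 3)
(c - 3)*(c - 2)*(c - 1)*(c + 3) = c^4 - 3*c^3 - 7*c^2 + 27*c - 18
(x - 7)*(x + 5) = x^2 - 2*x - 35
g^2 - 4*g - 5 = (g - 5)*(g + 1)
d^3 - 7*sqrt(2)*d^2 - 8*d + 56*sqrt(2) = (d - 7*sqrt(2))*(d - 2*sqrt(2))*(d + 2*sqrt(2))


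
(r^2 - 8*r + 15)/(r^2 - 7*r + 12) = (r - 5)/(r - 4)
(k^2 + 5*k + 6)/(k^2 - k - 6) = (k + 3)/(k - 3)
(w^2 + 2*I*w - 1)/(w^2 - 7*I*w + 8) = (w + I)/(w - 8*I)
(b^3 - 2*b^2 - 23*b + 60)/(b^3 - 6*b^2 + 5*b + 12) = (b + 5)/(b + 1)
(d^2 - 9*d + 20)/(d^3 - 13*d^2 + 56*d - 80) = 1/(d - 4)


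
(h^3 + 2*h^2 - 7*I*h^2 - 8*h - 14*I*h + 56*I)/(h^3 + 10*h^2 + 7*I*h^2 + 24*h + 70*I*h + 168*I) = (h^2 - h*(2 + 7*I) + 14*I)/(h^2 + h*(6 + 7*I) + 42*I)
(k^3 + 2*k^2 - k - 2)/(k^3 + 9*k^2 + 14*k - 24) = (k^2 + 3*k + 2)/(k^2 + 10*k + 24)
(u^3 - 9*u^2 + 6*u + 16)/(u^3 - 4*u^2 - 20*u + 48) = (u^2 - 7*u - 8)/(u^2 - 2*u - 24)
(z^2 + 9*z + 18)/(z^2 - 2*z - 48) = (z + 3)/(z - 8)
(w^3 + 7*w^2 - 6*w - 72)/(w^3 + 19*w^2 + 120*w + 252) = (w^2 + w - 12)/(w^2 + 13*w + 42)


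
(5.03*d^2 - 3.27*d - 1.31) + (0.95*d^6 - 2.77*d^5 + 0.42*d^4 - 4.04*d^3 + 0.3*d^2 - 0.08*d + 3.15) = 0.95*d^6 - 2.77*d^5 + 0.42*d^4 - 4.04*d^3 + 5.33*d^2 - 3.35*d + 1.84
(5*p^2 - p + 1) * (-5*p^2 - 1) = -25*p^4 + 5*p^3 - 10*p^2 + p - 1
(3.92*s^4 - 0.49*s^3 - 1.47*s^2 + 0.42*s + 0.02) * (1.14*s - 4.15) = 4.4688*s^5 - 16.8266*s^4 + 0.3577*s^3 + 6.5793*s^2 - 1.7202*s - 0.083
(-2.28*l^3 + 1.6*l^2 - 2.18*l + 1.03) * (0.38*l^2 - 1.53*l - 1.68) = -0.8664*l^5 + 4.0964*l^4 + 0.553999999999999*l^3 + 1.0388*l^2 + 2.0865*l - 1.7304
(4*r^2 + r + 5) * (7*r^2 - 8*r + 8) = 28*r^4 - 25*r^3 + 59*r^2 - 32*r + 40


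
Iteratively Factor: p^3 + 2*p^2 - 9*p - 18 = (p + 2)*(p^2 - 9) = (p - 3)*(p + 2)*(p + 3)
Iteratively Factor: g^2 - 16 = (g + 4)*(g - 4)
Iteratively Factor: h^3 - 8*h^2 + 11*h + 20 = (h + 1)*(h^2 - 9*h + 20) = (h - 4)*(h + 1)*(h - 5)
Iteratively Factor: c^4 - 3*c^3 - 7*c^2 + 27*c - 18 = (c - 2)*(c^3 - c^2 - 9*c + 9) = (c - 2)*(c - 1)*(c^2 - 9) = (c - 2)*(c - 1)*(c + 3)*(c - 3)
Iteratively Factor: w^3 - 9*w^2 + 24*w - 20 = (w - 5)*(w^2 - 4*w + 4) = (w - 5)*(w - 2)*(w - 2)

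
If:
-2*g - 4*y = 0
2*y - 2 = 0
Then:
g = -2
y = 1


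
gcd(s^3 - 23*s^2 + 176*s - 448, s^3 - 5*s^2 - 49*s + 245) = s - 7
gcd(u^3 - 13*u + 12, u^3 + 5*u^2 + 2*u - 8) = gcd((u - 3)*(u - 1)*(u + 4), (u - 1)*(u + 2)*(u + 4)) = u^2 + 3*u - 4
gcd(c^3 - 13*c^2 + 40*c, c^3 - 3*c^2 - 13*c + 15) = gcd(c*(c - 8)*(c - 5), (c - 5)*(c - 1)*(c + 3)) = c - 5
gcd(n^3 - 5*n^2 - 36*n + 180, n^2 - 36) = n^2 - 36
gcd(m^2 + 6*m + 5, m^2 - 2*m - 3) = m + 1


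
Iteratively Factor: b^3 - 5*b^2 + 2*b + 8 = (b + 1)*(b^2 - 6*b + 8) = (b - 4)*(b + 1)*(b - 2)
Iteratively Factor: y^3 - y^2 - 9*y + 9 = (y - 1)*(y^2 - 9) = (y - 1)*(y + 3)*(y - 3)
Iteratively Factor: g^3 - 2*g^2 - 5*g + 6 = (g - 3)*(g^2 + g - 2) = (g - 3)*(g - 1)*(g + 2)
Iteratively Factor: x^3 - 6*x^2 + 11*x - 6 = (x - 3)*(x^2 - 3*x + 2) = (x - 3)*(x - 1)*(x - 2)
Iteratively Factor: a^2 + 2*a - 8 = (a + 4)*(a - 2)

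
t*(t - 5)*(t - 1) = t^3 - 6*t^2 + 5*t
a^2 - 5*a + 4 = (a - 4)*(a - 1)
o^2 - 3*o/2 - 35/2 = (o - 5)*(o + 7/2)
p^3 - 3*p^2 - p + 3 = (p - 3)*(p - 1)*(p + 1)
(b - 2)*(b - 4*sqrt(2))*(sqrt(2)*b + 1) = sqrt(2)*b^3 - 7*b^2 - 2*sqrt(2)*b^2 - 4*sqrt(2)*b + 14*b + 8*sqrt(2)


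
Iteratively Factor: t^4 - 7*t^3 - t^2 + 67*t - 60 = (t + 3)*(t^3 - 10*t^2 + 29*t - 20) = (t - 1)*(t + 3)*(t^2 - 9*t + 20) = (t - 4)*(t - 1)*(t + 3)*(t - 5)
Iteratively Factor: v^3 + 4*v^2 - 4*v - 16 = (v + 4)*(v^2 - 4) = (v + 2)*(v + 4)*(v - 2)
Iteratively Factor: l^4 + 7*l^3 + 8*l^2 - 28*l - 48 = (l + 4)*(l^3 + 3*l^2 - 4*l - 12) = (l + 2)*(l + 4)*(l^2 + l - 6) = (l - 2)*(l + 2)*(l + 4)*(l + 3)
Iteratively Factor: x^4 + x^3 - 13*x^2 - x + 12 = (x - 3)*(x^3 + 4*x^2 - x - 4) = (x - 3)*(x + 1)*(x^2 + 3*x - 4) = (x - 3)*(x + 1)*(x + 4)*(x - 1)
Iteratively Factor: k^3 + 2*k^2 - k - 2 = (k + 2)*(k^2 - 1) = (k + 1)*(k + 2)*(k - 1)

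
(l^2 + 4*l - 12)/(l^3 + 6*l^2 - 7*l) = (l^2 + 4*l - 12)/(l*(l^2 + 6*l - 7))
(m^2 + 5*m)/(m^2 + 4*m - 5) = m/(m - 1)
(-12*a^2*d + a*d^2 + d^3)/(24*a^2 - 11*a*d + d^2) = d*(-4*a - d)/(8*a - d)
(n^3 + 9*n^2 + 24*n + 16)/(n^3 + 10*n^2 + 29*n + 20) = (n + 4)/(n + 5)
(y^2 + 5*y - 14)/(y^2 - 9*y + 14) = (y + 7)/(y - 7)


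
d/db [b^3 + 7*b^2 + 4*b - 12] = 3*b^2 + 14*b + 4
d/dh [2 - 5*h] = -5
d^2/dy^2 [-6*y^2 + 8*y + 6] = -12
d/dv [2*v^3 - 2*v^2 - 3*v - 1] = 6*v^2 - 4*v - 3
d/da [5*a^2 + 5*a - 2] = 10*a + 5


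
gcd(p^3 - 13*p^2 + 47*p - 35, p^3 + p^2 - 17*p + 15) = p - 1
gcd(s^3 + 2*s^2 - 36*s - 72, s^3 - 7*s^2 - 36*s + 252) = s^2 - 36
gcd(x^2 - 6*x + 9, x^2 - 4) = 1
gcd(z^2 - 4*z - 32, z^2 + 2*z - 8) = z + 4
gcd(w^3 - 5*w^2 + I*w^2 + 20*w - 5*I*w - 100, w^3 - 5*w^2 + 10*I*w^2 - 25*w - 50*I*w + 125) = w^2 + w*(-5 + 5*I) - 25*I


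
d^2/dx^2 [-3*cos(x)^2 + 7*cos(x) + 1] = -7*cos(x) + 6*cos(2*x)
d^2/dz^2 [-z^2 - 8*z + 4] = -2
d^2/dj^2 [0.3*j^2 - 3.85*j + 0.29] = 0.600000000000000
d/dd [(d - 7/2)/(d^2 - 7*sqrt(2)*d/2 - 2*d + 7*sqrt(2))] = (4*d^2 - 14*sqrt(2)*d - 8*d + (2*d - 7)*(-4*d + 4 + 7*sqrt(2)) + 28*sqrt(2))/(2*d^2 - 7*sqrt(2)*d - 4*d + 14*sqrt(2))^2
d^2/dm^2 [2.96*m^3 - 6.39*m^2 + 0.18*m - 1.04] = 17.76*m - 12.78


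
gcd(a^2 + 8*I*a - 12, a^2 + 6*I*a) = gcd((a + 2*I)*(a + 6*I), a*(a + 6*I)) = a + 6*I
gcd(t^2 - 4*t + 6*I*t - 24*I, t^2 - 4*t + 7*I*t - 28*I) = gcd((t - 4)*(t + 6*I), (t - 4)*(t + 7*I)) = t - 4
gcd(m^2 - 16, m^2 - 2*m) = 1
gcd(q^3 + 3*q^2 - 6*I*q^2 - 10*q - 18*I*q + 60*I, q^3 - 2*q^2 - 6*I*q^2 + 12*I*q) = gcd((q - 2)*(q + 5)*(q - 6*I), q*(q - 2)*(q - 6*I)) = q^2 + q*(-2 - 6*I) + 12*I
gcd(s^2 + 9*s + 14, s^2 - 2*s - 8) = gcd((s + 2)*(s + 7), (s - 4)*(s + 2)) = s + 2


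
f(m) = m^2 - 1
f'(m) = 2*m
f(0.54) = -0.71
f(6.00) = 35.00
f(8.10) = 64.61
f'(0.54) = 1.08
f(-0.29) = -0.92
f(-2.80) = 6.84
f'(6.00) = 12.00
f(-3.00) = 8.00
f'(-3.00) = -6.00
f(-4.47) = 18.98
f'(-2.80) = -5.60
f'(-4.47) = -8.94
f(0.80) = -0.36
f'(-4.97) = -9.94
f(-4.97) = 23.70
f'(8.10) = 16.20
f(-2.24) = 4.02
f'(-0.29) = -0.58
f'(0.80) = 1.60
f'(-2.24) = -4.48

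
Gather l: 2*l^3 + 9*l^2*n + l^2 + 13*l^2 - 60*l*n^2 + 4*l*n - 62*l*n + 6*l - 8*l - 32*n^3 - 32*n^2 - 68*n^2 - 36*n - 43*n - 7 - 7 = 2*l^3 + l^2*(9*n + 14) + l*(-60*n^2 - 58*n - 2) - 32*n^3 - 100*n^2 - 79*n - 14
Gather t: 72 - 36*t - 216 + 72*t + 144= 36*t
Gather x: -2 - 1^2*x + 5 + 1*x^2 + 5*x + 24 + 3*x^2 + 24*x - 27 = 4*x^2 + 28*x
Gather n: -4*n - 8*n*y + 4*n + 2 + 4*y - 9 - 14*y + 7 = -8*n*y - 10*y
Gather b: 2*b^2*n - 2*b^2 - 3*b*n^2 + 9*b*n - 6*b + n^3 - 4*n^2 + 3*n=b^2*(2*n - 2) + b*(-3*n^2 + 9*n - 6) + n^3 - 4*n^2 + 3*n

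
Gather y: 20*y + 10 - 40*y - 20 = -20*y - 10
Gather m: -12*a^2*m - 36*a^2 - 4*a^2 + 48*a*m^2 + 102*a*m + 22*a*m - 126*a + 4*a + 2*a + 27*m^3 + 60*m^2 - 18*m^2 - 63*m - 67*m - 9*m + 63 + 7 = -40*a^2 - 120*a + 27*m^3 + m^2*(48*a + 42) + m*(-12*a^2 + 124*a - 139) + 70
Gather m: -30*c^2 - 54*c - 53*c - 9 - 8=-30*c^2 - 107*c - 17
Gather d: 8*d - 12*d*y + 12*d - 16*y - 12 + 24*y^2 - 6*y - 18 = d*(20 - 12*y) + 24*y^2 - 22*y - 30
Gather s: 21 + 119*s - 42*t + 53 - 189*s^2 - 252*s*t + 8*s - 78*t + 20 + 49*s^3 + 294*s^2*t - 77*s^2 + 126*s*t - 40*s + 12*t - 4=49*s^3 + s^2*(294*t - 266) + s*(87 - 126*t) - 108*t + 90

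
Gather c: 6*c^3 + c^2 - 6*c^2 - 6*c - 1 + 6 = 6*c^3 - 5*c^2 - 6*c + 5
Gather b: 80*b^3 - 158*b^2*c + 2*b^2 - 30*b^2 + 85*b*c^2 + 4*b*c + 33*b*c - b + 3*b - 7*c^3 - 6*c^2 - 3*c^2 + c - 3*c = 80*b^3 + b^2*(-158*c - 28) + b*(85*c^2 + 37*c + 2) - 7*c^3 - 9*c^2 - 2*c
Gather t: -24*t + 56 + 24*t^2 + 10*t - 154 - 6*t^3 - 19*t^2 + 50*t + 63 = -6*t^3 + 5*t^2 + 36*t - 35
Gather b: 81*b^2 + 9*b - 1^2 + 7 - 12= 81*b^2 + 9*b - 6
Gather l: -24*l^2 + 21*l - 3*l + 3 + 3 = -24*l^2 + 18*l + 6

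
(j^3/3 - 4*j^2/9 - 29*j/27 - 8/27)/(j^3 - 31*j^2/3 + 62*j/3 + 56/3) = (9*j^3 - 12*j^2 - 29*j - 8)/(9*(3*j^3 - 31*j^2 + 62*j + 56))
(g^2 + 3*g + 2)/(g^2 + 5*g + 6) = (g + 1)/(g + 3)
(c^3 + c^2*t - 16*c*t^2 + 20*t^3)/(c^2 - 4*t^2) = (c^2 + 3*c*t - 10*t^2)/(c + 2*t)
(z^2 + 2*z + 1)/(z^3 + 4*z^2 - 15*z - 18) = (z + 1)/(z^2 + 3*z - 18)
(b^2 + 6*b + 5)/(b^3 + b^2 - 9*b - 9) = (b + 5)/(b^2 - 9)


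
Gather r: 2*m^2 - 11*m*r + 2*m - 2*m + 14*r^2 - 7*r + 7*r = 2*m^2 - 11*m*r + 14*r^2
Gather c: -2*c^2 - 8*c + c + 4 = -2*c^2 - 7*c + 4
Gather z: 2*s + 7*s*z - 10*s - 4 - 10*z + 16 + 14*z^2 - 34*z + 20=-8*s + 14*z^2 + z*(7*s - 44) + 32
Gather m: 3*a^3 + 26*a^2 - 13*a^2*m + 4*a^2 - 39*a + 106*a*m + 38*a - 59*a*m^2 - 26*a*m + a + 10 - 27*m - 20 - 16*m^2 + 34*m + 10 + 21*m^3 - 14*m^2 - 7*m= 3*a^3 + 30*a^2 + 21*m^3 + m^2*(-59*a - 30) + m*(-13*a^2 + 80*a)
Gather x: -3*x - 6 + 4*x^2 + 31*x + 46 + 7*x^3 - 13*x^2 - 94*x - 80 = 7*x^3 - 9*x^2 - 66*x - 40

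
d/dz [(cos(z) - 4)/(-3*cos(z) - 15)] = 3*sin(z)/(cos(z) + 5)^2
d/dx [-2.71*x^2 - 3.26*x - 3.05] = -5.42*x - 3.26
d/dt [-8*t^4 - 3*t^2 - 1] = -32*t^3 - 6*t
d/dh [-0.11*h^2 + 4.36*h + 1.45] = 4.36 - 0.22*h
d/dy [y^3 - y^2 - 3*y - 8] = 3*y^2 - 2*y - 3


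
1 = 1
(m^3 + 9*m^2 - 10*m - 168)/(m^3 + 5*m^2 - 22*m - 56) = (m + 6)/(m + 2)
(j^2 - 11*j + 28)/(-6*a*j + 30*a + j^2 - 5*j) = (-j^2 + 11*j - 28)/(6*a*j - 30*a - j^2 + 5*j)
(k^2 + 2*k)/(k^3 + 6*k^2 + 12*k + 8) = k/(k^2 + 4*k + 4)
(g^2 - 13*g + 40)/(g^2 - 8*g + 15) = (g - 8)/(g - 3)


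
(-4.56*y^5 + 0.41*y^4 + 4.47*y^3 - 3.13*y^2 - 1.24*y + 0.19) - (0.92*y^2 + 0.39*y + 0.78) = -4.56*y^5 + 0.41*y^4 + 4.47*y^3 - 4.05*y^2 - 1.63*y - 0.59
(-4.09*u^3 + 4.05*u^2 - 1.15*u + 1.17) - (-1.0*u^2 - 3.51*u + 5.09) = -4.09*u^3 + 5.05*u^2 + 2.36*u - 3.92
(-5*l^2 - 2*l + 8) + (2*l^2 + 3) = -3*l^2 - 2*l + 11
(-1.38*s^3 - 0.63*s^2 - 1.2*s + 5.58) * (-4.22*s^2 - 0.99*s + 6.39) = 5.8236*s^5 + 4.0248*s^4 - 3.1305*s^3 - 26.3853*s^2 - 13.1922*s + 35.6562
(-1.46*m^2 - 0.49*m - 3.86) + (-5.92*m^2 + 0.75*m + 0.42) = -7.38*m^2 + 0.26*m - 3.44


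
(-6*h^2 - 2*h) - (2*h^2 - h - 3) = -8*h^2 - h + 3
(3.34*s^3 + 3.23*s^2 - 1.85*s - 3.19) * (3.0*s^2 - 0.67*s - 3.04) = 10.02*s^5 + 7.4522*s^4 - 17.8677*s^3 - 18.1497*s^2 + 7.7613*s + 9.6976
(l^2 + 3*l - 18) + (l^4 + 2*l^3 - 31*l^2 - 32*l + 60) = l^4 + 2*l^3 - 30*l^2 - 29*l + 42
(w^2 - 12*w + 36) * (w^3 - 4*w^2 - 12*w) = w^5 - 16*w^4 + 72*w^3 - 432*w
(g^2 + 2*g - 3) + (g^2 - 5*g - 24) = 2*g^2 - 3*g - 27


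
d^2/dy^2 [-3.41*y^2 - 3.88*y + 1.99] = -6.82000000000000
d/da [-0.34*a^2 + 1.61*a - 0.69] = 1.61 - 0.68*a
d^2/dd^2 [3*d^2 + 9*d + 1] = 6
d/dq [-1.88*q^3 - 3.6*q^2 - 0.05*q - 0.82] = -5.64*q^2 - 7.2*q - 0.05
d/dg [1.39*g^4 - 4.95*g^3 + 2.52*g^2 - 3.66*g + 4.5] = 5.56*g^3 - 14.85*g^2 + 5.04*g - 3.66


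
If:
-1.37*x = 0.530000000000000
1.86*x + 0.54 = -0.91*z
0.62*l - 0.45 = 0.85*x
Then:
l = 0.20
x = -0.39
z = 0.20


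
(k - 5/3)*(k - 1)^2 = k^3 - 11*k^2/3 + 13*k/3 - 5/3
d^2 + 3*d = d*(d + 3)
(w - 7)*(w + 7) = w^2 - 49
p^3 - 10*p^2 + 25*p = p*(p - 5)^2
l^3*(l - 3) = l^4 - 3*l^3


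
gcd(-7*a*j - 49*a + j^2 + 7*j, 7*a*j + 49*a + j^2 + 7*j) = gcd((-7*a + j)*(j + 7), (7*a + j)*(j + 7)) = j + 7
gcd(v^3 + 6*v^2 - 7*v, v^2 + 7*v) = v^2 + 7*v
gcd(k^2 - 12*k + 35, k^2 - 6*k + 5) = k - 5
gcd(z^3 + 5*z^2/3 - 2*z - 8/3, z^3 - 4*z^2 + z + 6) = z + 1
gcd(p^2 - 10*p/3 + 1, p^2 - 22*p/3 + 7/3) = p - 1/3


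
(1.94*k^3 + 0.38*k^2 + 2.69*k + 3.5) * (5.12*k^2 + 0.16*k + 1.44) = 9.9328*k^5 + 2.256*k^4 + 16.6272*k^3 + 18.8976*k^2 + 4.4336*k + 5.04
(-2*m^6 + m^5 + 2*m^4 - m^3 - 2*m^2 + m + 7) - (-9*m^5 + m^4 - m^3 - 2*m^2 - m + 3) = -2*m^6 + 10*m^5 + m^4 + 2*m + 4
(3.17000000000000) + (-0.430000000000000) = 2.74000000000000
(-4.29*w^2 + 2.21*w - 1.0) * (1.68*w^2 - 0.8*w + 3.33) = -7.2072*w^4 + 7.1448*w^3 - 17.7337*w^2 + 8.1593*w - 3.33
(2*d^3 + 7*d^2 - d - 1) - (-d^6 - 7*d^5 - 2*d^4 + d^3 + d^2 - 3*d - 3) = d^6 + 7*d^5 + 2*d^4 + d^3 + 6*d^2 + 2*d + 2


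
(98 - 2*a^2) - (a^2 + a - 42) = -3*a^2 - a + 140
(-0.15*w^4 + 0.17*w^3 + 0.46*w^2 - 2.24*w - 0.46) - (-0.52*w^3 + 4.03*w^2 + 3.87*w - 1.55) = -0.15*w^4 + 0.69*w^3 - 3.57*w^2 - 6.11*w + 1.09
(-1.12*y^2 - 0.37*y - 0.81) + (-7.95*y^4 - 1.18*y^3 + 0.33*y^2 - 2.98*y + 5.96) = -7.95*y^4 - 1.18*y^3 - 0.79*y^2 - 3.35*y + 5.15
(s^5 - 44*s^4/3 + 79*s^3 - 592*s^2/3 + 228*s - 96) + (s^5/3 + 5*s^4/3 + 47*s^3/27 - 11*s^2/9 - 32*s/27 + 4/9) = 4*s^5/3 - 13*s^4 + 2180*s^3/27 - 1787*s^2/9 + 6124*s/27 - 860/9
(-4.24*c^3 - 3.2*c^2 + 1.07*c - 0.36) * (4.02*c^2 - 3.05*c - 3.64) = -17.0448*c^5 + 0.0680000000000014*c^4 + 29.495*c^3 + 6.9373*c^2 - 2.7968*c + 1.3104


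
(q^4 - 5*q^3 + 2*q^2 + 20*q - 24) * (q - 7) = q^5 - 12*q^4 + 37*q^3 + 6*q^2 - 164*q + 168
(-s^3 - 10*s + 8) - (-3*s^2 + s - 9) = -s^3 + 3*s^2 - 11*s + 17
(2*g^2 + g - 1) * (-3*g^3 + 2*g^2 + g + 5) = -6*g^5 + g^4 + 7*g^3 + 9*g^2 + 4*g - 5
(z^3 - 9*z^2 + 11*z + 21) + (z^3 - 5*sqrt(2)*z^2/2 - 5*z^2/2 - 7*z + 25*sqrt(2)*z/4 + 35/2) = 2*z^3 - 23*z^2/2 - 5*sqrt(2)*z^2/2 + 4*z + 25*sqrt(2)*z/4 + 77/2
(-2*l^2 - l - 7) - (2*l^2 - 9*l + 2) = -4*l^2 + 8*l - 9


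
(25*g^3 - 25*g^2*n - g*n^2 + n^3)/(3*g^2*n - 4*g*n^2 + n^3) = (25*g^2 - n^2)/(n*(3*g - n))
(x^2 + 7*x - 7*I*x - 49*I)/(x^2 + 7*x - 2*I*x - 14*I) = (x - 7*I)/(x - 2*I)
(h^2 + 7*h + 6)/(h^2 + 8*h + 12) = (h + 1)/(h + 2)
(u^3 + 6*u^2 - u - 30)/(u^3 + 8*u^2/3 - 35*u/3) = 3*(u^2 + u - 6)/(u*(3*u - 7))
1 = 1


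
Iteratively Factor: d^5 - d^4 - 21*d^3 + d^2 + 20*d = (d)*(d^4 - d^3 - 21*d^2 + d + 20) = d*(d + 4)*(d^3 - 5*d^2 - d + 5) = d*(d - 5)*(d + 4)*(d^2 - 1) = d*(d - 5)*(d - 1)*(d + 4)*(d + 1)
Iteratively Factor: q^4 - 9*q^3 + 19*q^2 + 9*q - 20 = (q - 1)*(q^3 - 8*q^2 + 11*q + 20) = (q - 4)*(q - 1)*(q^2 - 4*q - 5) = (q - 4)*(q - 1)*(q + 1)*(q - 5)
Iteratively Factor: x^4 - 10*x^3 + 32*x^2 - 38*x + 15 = (x - 1)*(x^3 - 9*x^2 + 23*x - 15) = (x - 5)*(x - 1)*(x^2 - 4*x + 3) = (x - 5)*(x - 3)*(x - 1)*(x - 1)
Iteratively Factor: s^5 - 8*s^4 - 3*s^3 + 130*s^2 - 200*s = (s - 5)*(s^4 - 3*s^3 - 18*s^2 + 40*s) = (s - 5)*(s + 4)*(s^3 - 7*s^2 + 10*s) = s*(s - 5)*(s + 4)*(s^2 - 7*s + 10) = s*(s - 5)*(s - 2)*(s + 4)*(s - 5)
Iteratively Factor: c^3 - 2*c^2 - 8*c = (c - 4)*(c^2 + 2*c) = c*(c - 4)*(c + 2)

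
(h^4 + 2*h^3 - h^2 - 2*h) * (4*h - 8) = 4*h^5 - 20*h^3 + 16*h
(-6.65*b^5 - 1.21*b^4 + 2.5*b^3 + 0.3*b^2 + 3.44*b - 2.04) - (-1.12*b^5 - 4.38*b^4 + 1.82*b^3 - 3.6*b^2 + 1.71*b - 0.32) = -5.53*b^5 + 3.17*b^4 + 0.68*b^3 + 3.9*b^2 + 1.73*b - 1.72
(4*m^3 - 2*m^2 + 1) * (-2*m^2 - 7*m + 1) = -8*m^5 - 24*m^4 + 18*m^3 - 4*m^2 - 7*m + 1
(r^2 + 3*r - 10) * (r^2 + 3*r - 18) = r^4 + 6*r^3 - 19*r^2 - 84*r + 180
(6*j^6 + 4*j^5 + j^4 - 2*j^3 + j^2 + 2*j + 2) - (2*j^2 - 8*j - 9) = 6*j^6 + 4*j^5 + j^4 - 2*j^3 - j^2 + 10*j + 11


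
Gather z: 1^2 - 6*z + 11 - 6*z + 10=22 - 12*z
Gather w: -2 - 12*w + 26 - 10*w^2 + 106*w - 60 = -10*w^2 + 94*w - 36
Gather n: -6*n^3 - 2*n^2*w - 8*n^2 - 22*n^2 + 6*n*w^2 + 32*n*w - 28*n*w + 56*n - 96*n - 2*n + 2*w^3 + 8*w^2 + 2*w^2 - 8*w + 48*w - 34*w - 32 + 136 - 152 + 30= -6*n^3 + n^2*(-2*w - 30) + n*(6*w^2 + 4*w - 42) + 2*w^3 + 10*w^2 + 6*w - 18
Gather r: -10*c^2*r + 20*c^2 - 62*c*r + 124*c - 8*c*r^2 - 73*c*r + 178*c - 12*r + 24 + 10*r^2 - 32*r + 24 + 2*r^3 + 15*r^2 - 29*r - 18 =20*c^2 + 302*c + 2*r^3 + r^2*(25 - 8*c) + r*(-10*c^2 - 135*c - 73) + 30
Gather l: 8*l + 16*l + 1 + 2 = 24*l + 3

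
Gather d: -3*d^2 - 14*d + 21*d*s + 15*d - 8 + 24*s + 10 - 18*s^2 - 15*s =-3*d^2 + d*(21*s + 1) - 18*s^2 + 9*s + 2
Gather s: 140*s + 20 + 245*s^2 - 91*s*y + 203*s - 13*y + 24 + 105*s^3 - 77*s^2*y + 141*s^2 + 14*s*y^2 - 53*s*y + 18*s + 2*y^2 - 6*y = 105*s^3 + s^2*(386 - 77*y) + s*(14*y^2 - 144*y + 361) + 2*y^2 - 19*y + 44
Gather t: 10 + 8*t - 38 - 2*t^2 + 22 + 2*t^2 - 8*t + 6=0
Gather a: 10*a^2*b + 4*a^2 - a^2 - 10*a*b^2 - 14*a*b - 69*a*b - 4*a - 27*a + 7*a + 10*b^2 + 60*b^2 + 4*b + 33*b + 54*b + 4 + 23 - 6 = a^2*(10*b + 3) + a*(-10*b^2 - 83*b - 24) + 70*b^2 + 91*b + 21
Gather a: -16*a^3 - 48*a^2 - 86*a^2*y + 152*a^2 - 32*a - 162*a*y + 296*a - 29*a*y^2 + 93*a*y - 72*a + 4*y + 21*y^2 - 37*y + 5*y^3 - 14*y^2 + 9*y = -16*a^3 + a^2*(104 - 86*y) + a*(-29*y^2 - 69*y + 192) + 5*y^3 + 7*y^2 - 24*y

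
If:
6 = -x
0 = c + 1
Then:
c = -1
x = -6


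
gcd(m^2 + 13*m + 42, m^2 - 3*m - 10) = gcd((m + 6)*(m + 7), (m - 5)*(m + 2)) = 1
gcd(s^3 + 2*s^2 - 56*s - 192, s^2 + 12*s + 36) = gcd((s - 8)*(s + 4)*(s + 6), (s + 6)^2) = s + 6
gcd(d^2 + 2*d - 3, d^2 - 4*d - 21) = d + 3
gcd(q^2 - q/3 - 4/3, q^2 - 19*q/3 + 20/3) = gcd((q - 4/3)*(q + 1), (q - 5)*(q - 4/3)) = q - 4/3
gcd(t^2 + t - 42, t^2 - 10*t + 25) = 1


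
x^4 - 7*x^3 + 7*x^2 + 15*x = x*(x - 5)*(x - 3)*(x + 1)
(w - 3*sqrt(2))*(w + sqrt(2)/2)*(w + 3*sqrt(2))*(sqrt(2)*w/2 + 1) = sqrt(2)*w^4/2 + 3*w^3/2 - 17*sqrt(2)*w^2/2 - 27*w - 9*sqrt(2)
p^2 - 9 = (p - 3)*(p + 3)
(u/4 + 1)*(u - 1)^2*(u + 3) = u^4/4 + 5*u^3/4 - u^2/4 - 17*u/4 + 3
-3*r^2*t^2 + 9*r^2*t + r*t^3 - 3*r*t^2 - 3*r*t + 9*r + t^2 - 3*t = (-3*r + t)*(t - 3)*(r*t + 1)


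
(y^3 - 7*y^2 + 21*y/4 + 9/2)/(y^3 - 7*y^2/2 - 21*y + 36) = (y + 1/2)/(y + 4)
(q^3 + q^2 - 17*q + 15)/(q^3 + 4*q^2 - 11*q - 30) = (q - 1)/(q + 2)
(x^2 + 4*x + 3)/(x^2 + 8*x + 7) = (x + 3)/(x + 7)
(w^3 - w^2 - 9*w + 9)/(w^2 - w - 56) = (-w^3 + w^2 + 9*w - 9)/(-w^2 + w + 56)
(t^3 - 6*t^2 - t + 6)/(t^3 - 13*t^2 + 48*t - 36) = (t + 1)/(t - 6)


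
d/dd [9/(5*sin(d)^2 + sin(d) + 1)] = -9*(10*sin(d) + 1)*cos(d)/(5*sin(d)^2 + sin(d) + 1)^2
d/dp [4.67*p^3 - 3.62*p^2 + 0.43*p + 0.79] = 14.01*p^2 - 7.24*p + 0.43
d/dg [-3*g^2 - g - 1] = -6*g - 1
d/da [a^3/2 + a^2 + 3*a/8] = 3*a^2/2 + 2*a + 3/8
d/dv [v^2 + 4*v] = 2*v + 4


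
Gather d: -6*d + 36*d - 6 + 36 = 30*d + 30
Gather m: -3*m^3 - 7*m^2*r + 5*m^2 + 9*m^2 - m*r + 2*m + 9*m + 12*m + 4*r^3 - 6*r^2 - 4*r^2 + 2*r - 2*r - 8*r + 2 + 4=-3*m^3 + m^2*(14 - 7*r) + m*(23 - r) + 4*r^3 - 10*r^2 - 8*r + 6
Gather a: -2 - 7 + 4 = -5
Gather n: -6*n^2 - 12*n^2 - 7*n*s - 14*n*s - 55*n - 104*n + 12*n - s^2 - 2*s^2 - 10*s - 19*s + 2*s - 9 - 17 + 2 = -18*n^2 + n*(-21*s - 147) - 3*s^2 - 27*s - 24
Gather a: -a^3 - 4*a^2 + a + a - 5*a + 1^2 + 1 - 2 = -a^3 - 4*a^2 - 3*a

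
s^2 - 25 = (s - 5)*(s + 5)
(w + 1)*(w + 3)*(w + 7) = w^3 + 11*w^2 + 31*w + 21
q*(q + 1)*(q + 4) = q^3 + 5*q^2 + 4*q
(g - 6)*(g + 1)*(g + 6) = g^3 + g^2 - 36*g - 36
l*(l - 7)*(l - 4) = l^3 - 11*l^2 + 28*l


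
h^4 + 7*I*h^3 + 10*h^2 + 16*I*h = h*(h - 2*I)*(h + I)*(h + 8*I)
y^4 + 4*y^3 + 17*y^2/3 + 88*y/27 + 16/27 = (y + 1/3)*(y + 1)*(y + 4/3)^2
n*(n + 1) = n^2 + n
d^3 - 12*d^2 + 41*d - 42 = (d - 7)*(d - 3)*(d - 2)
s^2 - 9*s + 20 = (s - 5)*(s - 4)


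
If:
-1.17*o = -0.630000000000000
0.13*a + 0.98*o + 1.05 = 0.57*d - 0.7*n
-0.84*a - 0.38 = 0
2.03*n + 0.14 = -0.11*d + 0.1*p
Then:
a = -0.45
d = 0.0567214974475326*p + 2.4190357760976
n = 0.0461875050644194*p - 0.200046273581643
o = 0.54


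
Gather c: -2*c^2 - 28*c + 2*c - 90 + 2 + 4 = -2*c^2 - 26*c - 84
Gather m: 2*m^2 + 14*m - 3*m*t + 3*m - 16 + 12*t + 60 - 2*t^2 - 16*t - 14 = 2*m^2 + m*(17 - 3*t) - 2*t^2 - 4*t + 30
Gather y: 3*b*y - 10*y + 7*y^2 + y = 7*y^2 + y*(3*b - 9)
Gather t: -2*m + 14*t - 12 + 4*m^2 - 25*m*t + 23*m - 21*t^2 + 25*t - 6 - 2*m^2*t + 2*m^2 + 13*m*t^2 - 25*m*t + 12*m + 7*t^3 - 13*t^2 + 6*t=6*m^2 + 33*m + 7*t^3 + t^2*(13*m - 34) + t*(-2*m^2 - 50*m + 45) - 18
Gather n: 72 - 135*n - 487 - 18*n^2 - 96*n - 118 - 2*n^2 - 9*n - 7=-20*n^2 - 240*n - 540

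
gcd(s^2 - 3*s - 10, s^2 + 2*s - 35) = s - 5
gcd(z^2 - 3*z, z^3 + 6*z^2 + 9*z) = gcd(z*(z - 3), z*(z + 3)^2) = z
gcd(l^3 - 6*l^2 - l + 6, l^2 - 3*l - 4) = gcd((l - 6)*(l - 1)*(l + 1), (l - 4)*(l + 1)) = l + 1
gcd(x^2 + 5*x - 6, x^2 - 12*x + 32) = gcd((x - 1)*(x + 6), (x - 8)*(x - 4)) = 1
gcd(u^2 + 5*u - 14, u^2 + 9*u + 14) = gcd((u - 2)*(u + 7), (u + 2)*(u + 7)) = u + 7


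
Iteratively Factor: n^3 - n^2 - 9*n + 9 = (n - 3)*(n^2 + 2*n - 3) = (n - 3)*(n + 3)*(n - 1)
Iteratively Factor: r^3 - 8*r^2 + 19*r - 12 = (r - 3)*(r^2 - 5*r + 4) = (r - 4)*(r - 3)*(r - 1)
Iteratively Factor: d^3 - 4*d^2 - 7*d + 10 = (d - 1)*(d^2 - 3*d - 10) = (d - 1)*(d + 2)*(d - 5)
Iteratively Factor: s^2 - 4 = (s + 2)*(s - 2)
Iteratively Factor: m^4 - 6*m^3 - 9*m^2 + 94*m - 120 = (m - 3)*(m^3 - 3*m^2 - 18*m + 40) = (m - 3)*(m - 2)*(m^2 - m - 20) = (m - 5)*(m - 3)*(m - 2)*(m + 4)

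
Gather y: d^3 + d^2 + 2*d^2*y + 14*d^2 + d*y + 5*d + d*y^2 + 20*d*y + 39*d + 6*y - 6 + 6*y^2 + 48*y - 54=d^3 + 15*d^2 + 44*d + y^2*(d + 6) + y*(2*d^2 + 21*d + 54) - 60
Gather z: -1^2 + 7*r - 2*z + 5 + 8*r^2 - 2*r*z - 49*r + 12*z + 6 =8*r^2 - 42*r + z*(10 - 2*r) + 10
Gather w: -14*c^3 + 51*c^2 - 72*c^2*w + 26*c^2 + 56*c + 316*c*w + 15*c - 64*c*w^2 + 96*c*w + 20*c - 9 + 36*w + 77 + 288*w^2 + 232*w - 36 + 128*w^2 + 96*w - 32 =-14*c^3 + 77*c^2 + 91*c + w^2*(416 - 64*c) + w*(-72*c^2 + 412*c + 364)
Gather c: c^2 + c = c^2 + c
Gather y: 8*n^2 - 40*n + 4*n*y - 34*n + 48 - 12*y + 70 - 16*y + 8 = 8*n^2 - 74*n + y*(4*n - 28) + 126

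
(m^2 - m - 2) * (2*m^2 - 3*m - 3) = 2*m^4 - 5*m^3 - 4*m^2 + 9*m + 6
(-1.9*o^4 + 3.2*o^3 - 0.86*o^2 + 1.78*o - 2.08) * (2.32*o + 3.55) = -4.408*o^5 + 0.679*o^4 + 9.3648*o^3 + 1.0766*o^2 + 1.4934*o - 7.384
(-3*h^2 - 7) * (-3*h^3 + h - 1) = 9*h^5 + 18*h^3 + 3*h^2 - 7*h + 7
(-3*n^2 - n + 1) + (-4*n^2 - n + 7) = -7*n^2 - 2*n + 8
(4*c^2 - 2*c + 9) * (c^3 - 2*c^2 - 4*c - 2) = 4*c^5 - 10*c^4 - 3*c^3 - 18*c^2 - 32*c - 18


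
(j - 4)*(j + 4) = j^2 - 16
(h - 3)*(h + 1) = h^2 - 2*h - 3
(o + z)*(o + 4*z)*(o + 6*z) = o^3 + 11*o^2*z + 34*o*z^2 + 24*z^3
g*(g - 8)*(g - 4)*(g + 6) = g^4 - 6*g^3 - 40*g^2 + 192*g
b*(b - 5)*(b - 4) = b^3 - 9*b^2 + 20*b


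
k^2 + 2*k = k*(k + 2)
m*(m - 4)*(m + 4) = m^3 - 16*m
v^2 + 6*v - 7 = (v - 1)*(v + 7)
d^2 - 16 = (d - 4)*(d + 4)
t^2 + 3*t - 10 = (t - 2)*(t + 5)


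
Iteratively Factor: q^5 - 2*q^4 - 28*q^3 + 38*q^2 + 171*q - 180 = (q - 1)*(q^4 - q^3 - 29*q^2 + 9*q + 180) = (q - 5)*(q - 1)*(q^3 + 4*q^2 - 9*q - 36) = (q - 5)*(q - 3)*(q - 1)*(q^2 + 7*q + 12) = (q - 5)*(q - 3)*(q - 1)*(q + 3)*(q + 4)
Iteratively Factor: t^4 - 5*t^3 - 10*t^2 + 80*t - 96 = (t - 2)*(t^3 - 3*t^2 - 16*t + 48) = (t - 2)*(t + 4)*(t^2 - 7*t + 12) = (t - 3)*(t - 2)*(t + 4)*(t - 4)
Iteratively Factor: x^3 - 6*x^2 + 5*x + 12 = (x - 4)*(x^2 - 2*x - 3) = (x - 4)*(x - 3)*(x + 1)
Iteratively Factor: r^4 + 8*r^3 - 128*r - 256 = (r + 4)*(r^3 + 4*r^2 - 16*r - 64) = (r + 4)^2*(r^2 - 16) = (r - 4)*(r + 4)^2*(r + 4)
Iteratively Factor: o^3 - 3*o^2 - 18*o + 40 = (o - 2)*(o^2 - o - 20) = (o - 5)*(o - 2)*(o + 4)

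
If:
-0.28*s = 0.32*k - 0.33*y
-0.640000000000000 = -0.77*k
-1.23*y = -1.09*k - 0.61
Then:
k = 0.83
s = 0.50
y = 1.23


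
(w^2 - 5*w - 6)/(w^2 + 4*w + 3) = (w - 6)/(w + 3)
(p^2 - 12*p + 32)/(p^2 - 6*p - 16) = (p - 4)/(p + 2)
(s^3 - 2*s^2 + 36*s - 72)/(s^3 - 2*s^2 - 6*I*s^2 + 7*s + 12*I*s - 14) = (s^2 + 36)/(s^2 - 6*I*s + 7)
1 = 1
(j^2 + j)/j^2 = (j + 1)/j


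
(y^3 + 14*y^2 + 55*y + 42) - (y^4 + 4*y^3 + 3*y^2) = -y^4 - 3*y^3 + 11*y^2 + 55*y + 42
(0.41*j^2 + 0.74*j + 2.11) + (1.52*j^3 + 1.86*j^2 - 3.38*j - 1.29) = 1.52*j^3 + 2.27*j^2 - 2.64*j + 0.82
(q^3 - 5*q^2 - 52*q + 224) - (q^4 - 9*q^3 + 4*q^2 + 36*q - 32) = -q^4 + 10*q^3 - 9*q^2 - 88*q + 256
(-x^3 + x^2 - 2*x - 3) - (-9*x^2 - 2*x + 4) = -x^3 + 10*x^2 - 7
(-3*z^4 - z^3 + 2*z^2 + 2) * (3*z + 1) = -9*z^5 - 6*z^4 + 5*z^3 + 2*z^2 + 6*z + 2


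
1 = 1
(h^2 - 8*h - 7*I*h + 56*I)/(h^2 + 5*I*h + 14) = (h^2 - 8*h - 7*I*h + 56*I)/(h^2 + 5*I*h + 14)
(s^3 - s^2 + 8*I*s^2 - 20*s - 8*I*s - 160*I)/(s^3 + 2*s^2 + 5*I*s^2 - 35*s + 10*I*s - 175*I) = (s^2 + s*(4 + 8*I) + 32*I)/(s^2 + s*(7 + 5*I) + 35*I)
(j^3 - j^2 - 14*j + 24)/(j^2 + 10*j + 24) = (j^2 - 5*j + 6)/(j + 6)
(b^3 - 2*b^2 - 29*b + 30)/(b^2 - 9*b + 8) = (b^2 - b - 30)/(b - 8)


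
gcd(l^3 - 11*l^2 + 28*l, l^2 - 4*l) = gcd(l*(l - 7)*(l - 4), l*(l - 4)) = l^2 - 4*l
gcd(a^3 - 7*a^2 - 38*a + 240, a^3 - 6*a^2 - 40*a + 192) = a^2 - 2*a - 48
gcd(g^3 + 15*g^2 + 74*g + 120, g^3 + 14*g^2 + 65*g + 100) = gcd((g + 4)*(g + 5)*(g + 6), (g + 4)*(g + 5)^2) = g^2 + 9*g + 20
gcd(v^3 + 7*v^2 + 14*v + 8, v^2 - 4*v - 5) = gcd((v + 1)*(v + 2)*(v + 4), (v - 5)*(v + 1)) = v + 1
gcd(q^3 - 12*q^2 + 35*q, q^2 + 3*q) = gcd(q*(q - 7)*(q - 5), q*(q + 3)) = q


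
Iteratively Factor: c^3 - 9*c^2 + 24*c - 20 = (c - 5)*(c^2 - 4*c + 4) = (c - 5)*(c - 2)*(c - 2)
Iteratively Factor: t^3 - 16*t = (t + 4)*(t^2 - 4*t) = t*(t + 4)*(t - 4)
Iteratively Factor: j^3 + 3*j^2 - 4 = (j + 2)*(j^2 + j - 2) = (j + 2)^2*(j - 1)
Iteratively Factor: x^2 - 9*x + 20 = (x - 5)*(x - 4)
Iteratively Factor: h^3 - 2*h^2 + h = (h - 1)*(h^2 - h) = h*(h - 1)*(h - 1)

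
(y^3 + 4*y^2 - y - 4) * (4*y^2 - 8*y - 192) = 4*y^5 + 8*y^4 - 228*y^3 - 776*y^2 + 224*y + 768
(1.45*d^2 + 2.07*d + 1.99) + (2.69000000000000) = 1.45*d^2 + 2.07*d + 4.68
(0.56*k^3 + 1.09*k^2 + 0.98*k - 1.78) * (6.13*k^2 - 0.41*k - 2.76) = 3.4328*k^5 + 6.4521*k^4 + 4.0149*k^3 - 14.3216*k^2 - 1.975*k + 4.9128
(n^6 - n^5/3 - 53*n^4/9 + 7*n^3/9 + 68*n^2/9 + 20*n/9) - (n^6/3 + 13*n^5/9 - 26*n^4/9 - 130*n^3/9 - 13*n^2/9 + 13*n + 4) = 2*n^6/3 - 16*n^5/9 - 3*n^4 + 137*n^3/9 + 9*n^2 - 97*n/9 - 4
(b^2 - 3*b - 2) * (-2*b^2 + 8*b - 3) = -2*b^4 + 14*b^3 - 23*b^2 - 7*b + 6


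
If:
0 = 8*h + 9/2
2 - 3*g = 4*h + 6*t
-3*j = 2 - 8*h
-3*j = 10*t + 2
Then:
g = 31/60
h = -9/16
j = -13/6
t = 9/20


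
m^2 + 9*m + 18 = (m + 3)*(m + 6)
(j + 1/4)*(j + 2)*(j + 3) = j^3 + 21*j^2/4 + 29*j/4 + 3/2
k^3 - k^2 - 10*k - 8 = (k - 4)*(k + 1)*(k + 2)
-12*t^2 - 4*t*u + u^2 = (-6*t + u)*(2*t + u)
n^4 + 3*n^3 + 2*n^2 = n^2*(n + 1)*(n + 2)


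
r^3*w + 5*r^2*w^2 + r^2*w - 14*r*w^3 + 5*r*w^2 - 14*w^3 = (r - 2*w)*(r + 7*w)*(r*w + w)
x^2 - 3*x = x*(x - 3)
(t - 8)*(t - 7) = t^2 - 15*t + 56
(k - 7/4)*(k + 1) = k^2 - 3*k/4 - 7/4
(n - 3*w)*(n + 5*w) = n^2 + 2*n*w - 15*w^2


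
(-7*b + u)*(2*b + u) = -14*b^2 - 5*b*u + u^2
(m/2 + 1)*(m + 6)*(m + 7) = m^3/2 + 15*m^2/2 + 34*m + 42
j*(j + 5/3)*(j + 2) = j^3 + 11*j^2/3 + 10*j/3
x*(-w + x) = -w*x + x^2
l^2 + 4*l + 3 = (l + 1)*(l + 3)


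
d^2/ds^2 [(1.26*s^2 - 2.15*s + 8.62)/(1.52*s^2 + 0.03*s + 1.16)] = (-3.5527136788005e-15*s^4 - 10.049632*s^3 + 106.164096*s^2 + 25.103712*s - 26.8415)/(3.511808*s^6 + 0.207936*s^5 + 8.044296*s^4 + 0.317403*s^3 + 6.139068*s^2 + 0.121104*s + 1.560896)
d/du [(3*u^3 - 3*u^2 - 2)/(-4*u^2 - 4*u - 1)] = (-6*u^3 - 9*u^2 + 6*u - 8)/(8*u^3 + 12*u^2 + 6*u + 1)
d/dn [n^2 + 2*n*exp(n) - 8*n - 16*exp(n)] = 2*n*exp(n) + 2*n - 14*exp(n) - 8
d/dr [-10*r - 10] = -10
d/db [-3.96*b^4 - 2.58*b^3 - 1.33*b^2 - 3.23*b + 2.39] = -15.84*b^3 - 7.74*b^2 - 2.66*b - 3.23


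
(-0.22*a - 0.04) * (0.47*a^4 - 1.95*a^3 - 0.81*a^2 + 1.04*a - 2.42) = -0.1034*a^5 + 0.4102*a^4 + 0.2562*a^3 - 0.1964*a^2 + 0.4908*a + 0.0968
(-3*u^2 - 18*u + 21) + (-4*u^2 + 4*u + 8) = -7*u^2 - 14*u + 29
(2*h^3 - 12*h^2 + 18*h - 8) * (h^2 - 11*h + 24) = 2*h^5 - 34*h^4 + 198*h^3 - 494*h^2 + 520*h - 192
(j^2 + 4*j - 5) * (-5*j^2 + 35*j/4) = -5*j^4 - 45*j^3/4 + 60*j^2 - 175*j/4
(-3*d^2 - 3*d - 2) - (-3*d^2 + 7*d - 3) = 1 - 10*d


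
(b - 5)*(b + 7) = b^2 + 2*b - 35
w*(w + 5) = w^2 + 5*w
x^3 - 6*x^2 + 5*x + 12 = (x - 4)*(x - 3)*(x + 1)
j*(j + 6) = j^2 + 6*j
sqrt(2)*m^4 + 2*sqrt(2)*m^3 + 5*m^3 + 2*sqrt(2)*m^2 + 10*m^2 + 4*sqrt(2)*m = m*(m + 2)*(m + 2*sqrt(2))*(sqrt(2)*m + 1)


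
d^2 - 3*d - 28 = (d - 7)*(d + 4)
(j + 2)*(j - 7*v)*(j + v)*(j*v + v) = j^4*v - 6*j^3*v^2 + 3*j^3*v - 7*j^2*v^3 - 18*j^2*v^2 + 2*j^2*v - 21*j*v^3 - 12*j*v^2 - 14*v^3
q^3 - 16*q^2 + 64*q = q*(q - 8)^2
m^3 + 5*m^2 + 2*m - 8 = (m - 1)*(m + 2)*(m + 4)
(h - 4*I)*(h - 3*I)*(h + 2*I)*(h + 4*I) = h^4 - I*h^3 + 22*h^2 - 16*I*h + 96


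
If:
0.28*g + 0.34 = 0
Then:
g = -1.21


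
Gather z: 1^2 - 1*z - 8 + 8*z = 7*z - 7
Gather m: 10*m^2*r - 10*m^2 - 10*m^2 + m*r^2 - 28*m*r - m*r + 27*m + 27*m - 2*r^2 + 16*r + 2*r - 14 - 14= m^2*(10*r - 20) + m*(r^2 - 29*r + 54) - 2*r^2 + 18*r - 28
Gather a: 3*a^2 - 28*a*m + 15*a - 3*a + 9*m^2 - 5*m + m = 3*a^2 + a*(12 - 28*m) + 9*m^2 - 4*m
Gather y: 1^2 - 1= 0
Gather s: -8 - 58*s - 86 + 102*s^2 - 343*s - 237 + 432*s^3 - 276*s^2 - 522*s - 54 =432*s^3 - 174*s^2 - 923*s - 385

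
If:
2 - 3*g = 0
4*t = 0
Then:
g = 2/3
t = 0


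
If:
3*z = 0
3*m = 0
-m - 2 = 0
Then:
No Solution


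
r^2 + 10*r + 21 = (r + 3)*(r + 7)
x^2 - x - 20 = (x - 5)*(x + 4)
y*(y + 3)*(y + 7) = y^3 + 10*y^2 + 21*y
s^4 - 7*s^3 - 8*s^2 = s^2*(s - 8)*(s + 1)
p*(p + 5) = p^2 + 5*p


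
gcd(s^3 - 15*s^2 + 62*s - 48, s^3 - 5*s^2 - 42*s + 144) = s - 8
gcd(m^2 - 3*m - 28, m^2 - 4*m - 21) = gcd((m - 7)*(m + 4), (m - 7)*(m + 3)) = m - 7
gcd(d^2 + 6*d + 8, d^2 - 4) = d + 2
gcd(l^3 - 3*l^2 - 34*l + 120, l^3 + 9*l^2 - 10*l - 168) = l^2 + 2*l - 24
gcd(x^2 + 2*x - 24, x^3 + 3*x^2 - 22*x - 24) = x^2 + 2*x - 24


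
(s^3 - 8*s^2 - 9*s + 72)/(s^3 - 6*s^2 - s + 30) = (s^2 - 5*s - 24)/(s^2 - 3*s - 10)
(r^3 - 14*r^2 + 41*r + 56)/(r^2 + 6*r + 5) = (r^2 - 15*r + 56)/(r + 5)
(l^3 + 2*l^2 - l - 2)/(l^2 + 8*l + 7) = (l^2 + l - 2)/(l + 7)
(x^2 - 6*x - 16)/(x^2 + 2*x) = (x - 8)/x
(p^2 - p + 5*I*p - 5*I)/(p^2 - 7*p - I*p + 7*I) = (p^2 - p + 5*I*p - 5*I)/(p^2 - 7*p - I*p + 7*I)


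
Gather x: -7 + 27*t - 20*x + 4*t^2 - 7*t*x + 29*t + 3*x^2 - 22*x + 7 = 4*t^2 + 56*t + 3*x^2 + x*(-7*t - 42)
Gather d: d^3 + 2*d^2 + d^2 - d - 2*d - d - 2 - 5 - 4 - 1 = d^3 + 3*d^2 - 4*d - 12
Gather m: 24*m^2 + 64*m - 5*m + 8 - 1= 24*m^2 + 59*m + 7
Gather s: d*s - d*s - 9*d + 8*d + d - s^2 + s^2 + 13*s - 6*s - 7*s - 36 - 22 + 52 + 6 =0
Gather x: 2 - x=2 - x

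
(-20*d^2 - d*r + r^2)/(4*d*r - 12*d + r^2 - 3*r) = (-5*d + r)/(r - 3)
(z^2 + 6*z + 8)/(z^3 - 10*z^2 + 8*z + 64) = (z + 4)/(z^2 - 12*z + 32)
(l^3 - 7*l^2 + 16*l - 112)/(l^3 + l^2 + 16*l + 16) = (l - 7)/(l + 1)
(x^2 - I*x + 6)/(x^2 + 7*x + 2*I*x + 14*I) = (x - 3*I)/(x + 7)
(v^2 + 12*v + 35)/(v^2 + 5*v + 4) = (v^2 + 12*v + 35)/(v^2 + 5*v + 4)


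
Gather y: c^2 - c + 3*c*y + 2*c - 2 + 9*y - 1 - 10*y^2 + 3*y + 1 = c^2 + c - 10*y^2 + y*(3*c + 12) - 2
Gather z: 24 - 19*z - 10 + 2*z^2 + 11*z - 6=2*z^2 - 8*z + 8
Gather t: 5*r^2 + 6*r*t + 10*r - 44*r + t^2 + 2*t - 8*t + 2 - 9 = 5*r^2 - 34*r + t^2 + t*(6*r - 6) - 7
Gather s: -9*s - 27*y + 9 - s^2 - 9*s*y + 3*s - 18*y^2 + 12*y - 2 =-s^2 + s*(-9*y - 6) - 18*y^2 - 15*y + 7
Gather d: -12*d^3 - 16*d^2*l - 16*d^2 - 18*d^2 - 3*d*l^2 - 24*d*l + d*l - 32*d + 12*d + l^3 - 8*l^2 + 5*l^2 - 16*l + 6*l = -12*d^3 + d^2*(-16*l - 34) + d*(-3*l^2 - 23*l - 20) + l^3 - 3*l^2 - 10*l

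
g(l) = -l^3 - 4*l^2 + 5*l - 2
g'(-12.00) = -331.00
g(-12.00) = 1090.00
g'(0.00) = 5.00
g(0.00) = -2.00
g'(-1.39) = 10.32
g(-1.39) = -13.99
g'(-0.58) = 8.63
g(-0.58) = -6.05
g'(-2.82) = 3.70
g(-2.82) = -25.48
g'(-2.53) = 6.04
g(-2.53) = -24.06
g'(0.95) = -5.31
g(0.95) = -1.72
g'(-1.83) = 9.59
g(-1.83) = -18.42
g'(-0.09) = 5.70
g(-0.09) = -2.48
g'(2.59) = -35.84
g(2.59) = -33.26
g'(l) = -3*l^2 - 8*l + 5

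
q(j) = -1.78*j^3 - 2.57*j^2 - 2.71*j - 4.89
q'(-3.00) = -35.35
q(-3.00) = 28.17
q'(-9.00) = -388.99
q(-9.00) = 1108.95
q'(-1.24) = -4.55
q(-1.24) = -2.09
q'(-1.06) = -3.26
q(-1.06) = -2.79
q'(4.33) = -125.09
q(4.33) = -209.31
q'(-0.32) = -1.61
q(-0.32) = -4.23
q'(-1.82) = -11.04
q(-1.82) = 2.26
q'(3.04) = -67.69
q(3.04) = -86.89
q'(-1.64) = -8.64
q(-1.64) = 0.49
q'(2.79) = -58.62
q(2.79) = -71.11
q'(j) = -5.34*j^2 - 5.14*j - 2.71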